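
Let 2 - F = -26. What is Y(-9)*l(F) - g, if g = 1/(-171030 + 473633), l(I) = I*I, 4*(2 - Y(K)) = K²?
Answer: -4329643725/302603 ≈ -14308.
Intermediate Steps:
Y(K) = 2 - K²/4
F = 28 (F = 2 - 1*(-26) = 2 + 26 = 28)
l(I) = I²
g = 1/302603 ≈ 3.3047e-6
Y(-9)*l(F) - g = (2 - ¼*(-9)²)*28² - 1*1/302603 = (2 - ¼*81)*784 - 1/302603 = (2 - 81/4)*784 - 1/302603 = -73/4*784 - 1/302603 = -14308 - 1/302603 = -4329643725/302603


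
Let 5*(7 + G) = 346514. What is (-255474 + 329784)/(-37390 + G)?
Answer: 371550/159529 ≈ 2.3290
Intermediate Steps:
G = 346479/5 (G = -7 + (⅕)*346514 = -7 + 346514/5 = 346479/5 ≈ 69296.)
(-255474 + 329784)/(-37390 + G) = (-255474 + 329784)/(-37390 + 346479/5) = 74310/(159529/5) = 74310*(5/159529) = 371550/159529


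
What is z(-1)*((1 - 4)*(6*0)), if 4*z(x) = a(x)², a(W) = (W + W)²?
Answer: 0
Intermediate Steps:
a(W) = 4*W² (a(W) = (2*W)² = 4*W²)
z(x) = 4*x⁴ (z(x) = (4*x²)²/4 = (16*x⁴)/4 = 4*x⁴)
z(-1)*((1 - 4)*(6*0)) = (4*(-1)⁴)*((1 - 4)*(6*0)) = (4*1)*(-3*0) = 4*0 = 0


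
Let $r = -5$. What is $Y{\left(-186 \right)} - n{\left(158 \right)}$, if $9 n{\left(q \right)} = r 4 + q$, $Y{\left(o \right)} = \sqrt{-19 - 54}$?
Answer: $- \frac{46}{3} + i \sqrt{73} \approx -15.333 + 8.544 i$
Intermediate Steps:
$Y{\left(o \right)} = i \sqrt{73}$ ($Y{\left(o \right)} = \sqrt{-73} = i \sqrt{73}$)
$n{\left(q \right)} = - \frac{20}{9} + \frac{q}{9}$ ($n{\left(q \right)} = \frac{\left(-5\right) 4 + q}{9} = \frac{-20 + q}{9} = - \frac{20}{9} + \frac{q}{9}$)
$Y{\left(-186 \right)} - n{\left(158 \right)} = i \sqrt{73} - \left(- \frac{20}{9} + \frac{1}{9} \cdot 158\right) = i \sqrt{73} - \left(- \frac{20}{9} + \frac{158}{9}\right) = i \sqrt{73} - \frac{46}{3} = - \frac{46}{3} + i \sqrt{73}$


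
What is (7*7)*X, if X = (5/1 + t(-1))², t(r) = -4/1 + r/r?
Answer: 196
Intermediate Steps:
t(r) = -3 (t(r) = -4*1 + 1 = -4 + 1 = -3)
X = 4 (X = (5/1 - 3)² = (5*1 - 3)² = (5 - 3)² = 2² = 4)
(7*7)*X = (7*7)*4 = 49*4 = 196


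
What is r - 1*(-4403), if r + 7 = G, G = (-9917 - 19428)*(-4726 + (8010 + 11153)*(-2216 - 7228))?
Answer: 5310860980206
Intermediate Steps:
G = 5310860975810 (G = -29345*(-4726 + 19163*(-9444)) = -29345*(-4726 - 180975372) = -29345*(-180980098) = 5310860975810)
r = 5310860975803 (r = -7 + 5310860975810 = 5310860975803)
r - 1*(-4403) = 5310860975803 - 1*(-4403) = 5310860975803 + 4403 = 5310860980206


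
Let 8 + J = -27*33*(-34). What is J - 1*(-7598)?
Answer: 37884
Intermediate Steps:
J = 30286 (J = -8 - 27*33*(-34) = -8 - 891*(-34) = -8 + 30294 = 30286)
J - 1*(-7598) = 30286 - 1*(-7598) = 30286 + 7598 = 37884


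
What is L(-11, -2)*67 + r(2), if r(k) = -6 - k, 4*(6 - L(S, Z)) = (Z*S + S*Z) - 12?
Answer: -142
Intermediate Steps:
L(S, Z) = 9 - S*Z/2 (L(S, Z) = 6 - ((Z*S + S*Z) - 12)/4 = 6 - ((S*Z + S*Z) - 12)/4 = 6 - (2*S*Z - 12)/4 = 6 - (-12 + 2*S*Z)/4 = 6 + (3 - S*Z/2) = 9 - S*Z/2)
L(-11, -2)*67 + r(2) = (9 - 1/2*(-11)*(-2))*67 + (-6 - 1*2) = (9 - 11)*67 + (-6 - 2) = -2*67 - 8 = -134 - 8 = -142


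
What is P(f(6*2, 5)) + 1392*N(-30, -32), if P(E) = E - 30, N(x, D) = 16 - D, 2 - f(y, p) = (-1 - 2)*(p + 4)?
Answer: 66815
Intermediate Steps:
f(y, p) = 14 + 3*p (f(y, p) = 2 - (-1 - 2)*(p + 4) = 2 - (-3)*(4 + p) = 2 - (-12 - 3*p) = 2 + (12 + 3*p) = 14 + 3*p)
P(E) = -30 + E
P(f(6*2, 5)) + 1392*N(-30, -32) = (-30 + (14 + 3*5)) + 1392*(16 - 1*(-32)) = (-30 + (14 + 15)) + 1392*(16 + 32) = (-30 + 29) + 1392*48 = -1 + 66816 = 66815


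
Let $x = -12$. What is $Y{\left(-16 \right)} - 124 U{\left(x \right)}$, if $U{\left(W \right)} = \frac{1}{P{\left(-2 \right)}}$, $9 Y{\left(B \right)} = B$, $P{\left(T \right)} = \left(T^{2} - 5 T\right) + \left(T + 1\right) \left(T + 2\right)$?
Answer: $- \frac{670}{63} \approx -10.635$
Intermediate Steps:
$P{\left(T \right)} = T^{2} - 5 T + \left(1 + T\right) \left(2 + T\right)$ ($P{\left(T \right)} = \left(T^{2} - 5 T\right) + \left(1 + T\right) \left(2 + T\right) = T^{2} - 5 T + \left(1 + T\right) \left(2 + T\right)$)
$Y{\left(B \right)} = \frac{B}{9}$
$U{\left(W \right)} = \frac{1}{14}$ ($U{\left(W \right)} = \frac{1}{2 - -4 + 2 \left(-2\right)^{2}} = \frac{1}{2 + 4 + 2 \cdot 4} = \frac{1}{2 + 4 + 8} = \frac{1}{14}$)
$Y{\left(-16 \right)} - 124 U{\left(x \right)} = \frac{1}{9} \left(-16\right) - \frac{62}{7} = - \frac{16}{9} - \frac{62}{7} = - \frac{670}{63}$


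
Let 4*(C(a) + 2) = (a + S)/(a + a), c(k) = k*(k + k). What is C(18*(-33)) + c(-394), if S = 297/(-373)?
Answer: 1852885707/5968 ≈ 3.1047e+5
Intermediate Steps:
S = -297/373 (S = 297*(-1/373) = -297/373 ≈ -0.79625)
c(k) = 2*k² (c(k) = k*(2*k) = 2*k²)
C(a) = -2 + (-297/373 + a)/(8*a) (C(a) = -2 + ((a - 297/373)/(a + a))/4 = -2 + ((-297/373 + a)/((2*a)))/4 = -2 + ((-297/373 + a)*(1/(2*a)))/4 = -2 + ((-297/373 + a)/(2*a))/4 = -2 + (-297/373 + a)/(8*a))
C(18*(-33)) + c(-394) = 3*(-99 - 33570*(-33))/(2984*((18*(-33)))) + 2*(-394)² = (3/2984)*(-99 - 1865*(-594))/(-594) + 2*155236 = (3/2984)*(-1/594)*(-99 + 1107810) + 310472 = (3/2984)*(-1/594)*1107711 + 310472 = -11189/5968 + 310472 = 1852885707/5968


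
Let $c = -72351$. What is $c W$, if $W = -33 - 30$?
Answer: $4558113$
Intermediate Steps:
$W = -63$ ($W = -33 - 30 = -63$)
$c W = \left(-72351\right) \left(-63\right) = 4558113$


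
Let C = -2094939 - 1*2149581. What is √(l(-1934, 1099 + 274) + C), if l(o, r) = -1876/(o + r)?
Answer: 2*I*√333959631621/561 ≈ 2060.2*I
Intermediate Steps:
C = -4244520 (C = -2094939 - 2149581 = -4244520)
√(l(-1934, 1099 + 274) + C) = √(-1876/(-1934 + (1099 + 274)) - 4244520) = √(-1876/(-1934 + 1373) - 4244520) = √(-1876/(-561) - 4244520) = √(-1876*(-1/561) - 4244520) = √(1876/561 - 4244520) = √(-2381173844/561) = 2*I*√333959631621/561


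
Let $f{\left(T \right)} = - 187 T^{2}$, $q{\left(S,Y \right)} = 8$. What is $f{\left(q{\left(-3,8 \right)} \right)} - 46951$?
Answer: $-58919$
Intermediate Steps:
$f{\left(q{\left(-3,8 \right)} \right)} - 46951 = - 187 \cdot 8^{2} - 46951 = \left(-187\right) 64 - 46951 = -11968 - 46951 = -58919$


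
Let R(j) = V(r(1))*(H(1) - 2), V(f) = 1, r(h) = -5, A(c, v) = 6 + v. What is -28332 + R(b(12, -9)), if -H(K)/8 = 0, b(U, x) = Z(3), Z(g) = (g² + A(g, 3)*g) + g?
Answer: -28334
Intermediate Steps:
Z(g) = g² + 10*g (Z(g) = (g² + (6 + 3)*g) + g = (g² + 9*g) + g = g² + 10*g)
b(U, x) = 39 (b(U, x) = 3*(10 + 3) = 3*13 = 39)
H(K) = 0 (H(K) = -8*0 = 0)
R(j) = -2 (R(j) = 1*(0 - 2) = 1*(-2) = -2)
-28332 + R(b(12, -9)) = -28332 - 2 = -28334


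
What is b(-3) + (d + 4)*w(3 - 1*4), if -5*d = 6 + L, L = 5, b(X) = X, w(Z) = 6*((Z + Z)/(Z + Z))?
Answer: 39/5 ≈ 7.8000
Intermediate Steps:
w(Z) = 6 (w(Z) = 6*((2*Z)/((2*Z))) = 6*((2*Z)*(1/(2*Z))) = 6*1 = 6)
d = -11/5 (d = -(6 + 5)/5 = -1/5*11 = -11/5 ≈ -2.2000)
b(-3) + (d + 4)*w(3 - 1*4) = -3 + (-11/5 + 4)*6 = -3 + (9/5)*6 = -3 + 54/5 = 39/5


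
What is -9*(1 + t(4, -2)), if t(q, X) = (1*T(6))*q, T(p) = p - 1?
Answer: -189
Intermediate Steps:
T(p) = -1 + p
t(q, X) = 5*q (t(q, X) = (1*(-1 + 6))*q = (1*5)*q = 5*q)
-9*(1 + t(4, -2)) = -9*(1 + 5*4) = -9*(1 + 20) = -9*21 = -189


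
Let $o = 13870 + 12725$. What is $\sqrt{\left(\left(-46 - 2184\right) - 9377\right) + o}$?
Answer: $2 \sqrt{3747} \approx 122.43$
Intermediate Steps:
$o = 26595$
$\sqrt{\left(\left(-46 - 2184\right) - 9377\right) + o} = \sqrt{\left(\left(-46 - 2184\right) - 9377\right) + 26595} = \sqrt{\left(-2230 - 9377\right) + 26595} = \sqrt{-11607 + 26595} = \sqrt{14988} = 2 \sqrt{3747}$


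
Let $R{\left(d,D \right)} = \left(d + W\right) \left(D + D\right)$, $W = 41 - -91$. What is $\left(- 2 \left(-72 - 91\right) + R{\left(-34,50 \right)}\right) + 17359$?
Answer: $27485$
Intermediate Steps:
$W = 132$ ($W = 41 + 91 = 132$)
$R{\left(d,D \right)} = 2 D \left(132 + d\right)$ ($R{\left(d,D \right)} = \left(d + 132\right) \left(D + D\right) = \left(132 + d\right) 2 D = 2 D \left(132 + d\right)$)
$\left(- 2 \left(-72 - 91\right) + R{\left(-34,50 \right)}\right) + 17359 = \left(- 2 \left(-72 - 91\right) + 2 \cdot 50 \left(132 - 34\right)\right) + 17359 = \left(\left(-2\right) \left(-163\right) + 2 \cdot 50 \cdot 98\right) + 17359 = \left(326 + 9800\right) + 17359 = 10126 + 17359 = 27485$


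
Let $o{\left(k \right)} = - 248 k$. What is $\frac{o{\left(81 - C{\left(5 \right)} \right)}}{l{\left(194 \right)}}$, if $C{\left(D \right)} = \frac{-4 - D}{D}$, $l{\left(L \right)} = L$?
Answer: $- \frac{51336}{485} \approx -105.85$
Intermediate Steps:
$C{\left(D \right)} = \frac{-4 - D}{D}$
$\frac{o{\left(81 - C{\left(5 \right)} \right)}}{l{\left(194 \right)}} = \frac{\left(-248\right) \left(81 - \frac{-4 - 5}{5}\right)}{194} = - 248 \left(81 - \frac{-4 - 5}{5}\right) \frac{1}{194} = - 248 \left(81 - \frac{1}{5} \left(-9\right)\right) \frac{1}{194} = - 248 \left(81 - - \frac{9}{5}\right) \frac{1}{194} = - 248 \left(81 + \frac{9}{5}\right) \frac{1}{194} = \left(-248\right) \frac{414}{5} \cdot \frac{1}{194} = \left(- \frac{102672}{5}\right) \frac{1}{194} = - \frac{51336}{485}$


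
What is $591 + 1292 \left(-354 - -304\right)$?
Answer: $-64009$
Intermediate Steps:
$591 + 1292 \left(-354 - -304\right) = 591 + 1292 \left(-354 + 304\right) = 591 + 1292 \left(-50\right) = 591 - 64600 = -64009$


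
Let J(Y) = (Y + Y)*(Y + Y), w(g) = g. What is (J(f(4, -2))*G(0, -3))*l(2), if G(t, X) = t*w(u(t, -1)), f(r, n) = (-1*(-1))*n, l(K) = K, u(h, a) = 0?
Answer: 0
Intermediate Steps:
f(r, n) = n (f(r, n) = 1*n = n)
G(t, X) = 0 (G(t, X) = t*0 = 0)
J(Y) = 4*Y² (J(Y) = (2*Y)*(2*Y) = 4*Y²)
(J(f(4, -2))*G(0, -3))*l(2) = ((4*(-2)²)*0)*2 = ((4*4)*0)*2 = (16*0)*2 = 0*2 = 0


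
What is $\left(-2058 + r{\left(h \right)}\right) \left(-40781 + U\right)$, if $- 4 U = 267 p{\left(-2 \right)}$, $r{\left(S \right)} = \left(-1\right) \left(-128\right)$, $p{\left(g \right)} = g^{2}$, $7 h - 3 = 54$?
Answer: $79222640$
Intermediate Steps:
$h = \frac{57}{7}$ ($h = \frac{3}{7} + \frac{1}{7} \cdot 54 = \frac{3}{7} + \frac{54}{7} = \frac{57}{7} \approx 8.1429$)
$r{\left(S \right)} = 128$
$U = -267$ ($U = - \frac{267 \left(-2\right)^{2}}{4} = - \frac{267 \cdot 4}{4} = \left(- \frac{1}{4}\right) 1068 = -267$)
$\left(-2058 + r{\left(h \right)}\right) \left(-40781 + U\right) = \left(-2058 + 128\right) \left(-40781 - 267\right) = \left(-1930\right) \left(-41048\right) = 79222640$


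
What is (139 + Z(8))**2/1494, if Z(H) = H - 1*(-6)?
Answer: 2601/166 ≈ 15.669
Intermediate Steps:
Z(H) = 6 + H (Z(H) = H + 6 = 6 + H)
(139 + Z(8))**2/1494 = (139 + (6 + 8))**2/1494 = (139 + 14)**2*(1/1494) = 153**2*(1/1494) = 23409*(1/1494) = 2601/166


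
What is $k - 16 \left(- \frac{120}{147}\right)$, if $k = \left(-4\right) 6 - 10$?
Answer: $- \frac{1026}{49} \approx -20.939$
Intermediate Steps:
$k = -34$ ($k = -24 - 10 = -34$)
$k - 16 \left(- \frac{120}{147}\right) = -34 - 16 \left(- \frac{120}{147}\right) = -34 - 16 \left(\left(-120\right) \frac{1}{147}\right) = -34 - - \frac{640}{49} = -34 + \frac{640}{49} = - \frac{1026}{49}$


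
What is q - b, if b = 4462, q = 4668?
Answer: 206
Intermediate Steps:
q - b = 4668 - 1*4462 = 4668 - 4462 = 206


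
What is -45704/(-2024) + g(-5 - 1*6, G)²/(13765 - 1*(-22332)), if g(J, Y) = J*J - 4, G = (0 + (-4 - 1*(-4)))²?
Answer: 209685478/9132541 ≈ 22.960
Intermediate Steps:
G = 0 (G = (0 + (-4 + 4))² = (0 + 0)² = 0² = 0)
g(J, Y) = -4 + J² (g(J, Y) = J² - 4 = -4 + J²)
-45704/(-2024) + g(-5 - 1*6, G)²/(13765 - 1*(-22332)) = -45704/(-2024) + (-4 + (-5 - 1*6)²)²/(13765 - 1*(-22332)) = -45704*(-1/2024) + (-4 + (-5 - 6)²)²/(13765 + 22332) = 5713/253 + (-4 + (-11)²)²/36097 = 5713/253 + (-4 + 121)²*(1/36097) = 5713/253 + 117²*(1/36097) = 5713/253 + 13689*(1/36097) = 5713/253 + 13689/36097 = 209685478/9132541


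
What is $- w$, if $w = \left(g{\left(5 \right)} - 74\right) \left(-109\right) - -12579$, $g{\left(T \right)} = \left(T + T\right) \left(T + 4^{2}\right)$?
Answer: $2245$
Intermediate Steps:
$g{\left(T \right)} = 2 T \left(16 + T\right)$ ($g{\left(T \right)} = 2 T \left(T + 16\right) = 2 T \left(16 + T\right)$)
$w = -2245$ ($w = \left(2 \cdot 5 \left(16 + 5\right) - 74\right) \left(-109\right) - -12579 = \left(2 \cdot 5 \cdot 21 - 74\right) \left(-109\right) + 12579 = \left(210 - 74\right) \left(-109\right) + 12579 = 136 \left(-109\right) + 12579 = -14824 + 12579 = -2245$)
$- w = \left(-1\right) \left(-2245\right) = 2245$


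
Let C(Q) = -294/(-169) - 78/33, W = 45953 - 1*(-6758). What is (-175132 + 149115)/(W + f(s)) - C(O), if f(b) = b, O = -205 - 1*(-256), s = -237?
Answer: 12504237/97549166 ≈ 0.12818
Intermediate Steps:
O = 51 (O = -205 + 256 = 51)
W = 52711 (W = 45953 + 6758 = 52711)
C(Q) = -1160/1859 (C(Q) = -294*(-1/169) - 78*1/33 = 294/169 - 26/11 = -1160/1859)
(-175132 + 149115)/(W + f(s)) - C(O) = (-175132 + 149115)/(52711 - 237) - 1*(-1160/1859) = -26017/52474 + 1160/1859 = 12504237/97549166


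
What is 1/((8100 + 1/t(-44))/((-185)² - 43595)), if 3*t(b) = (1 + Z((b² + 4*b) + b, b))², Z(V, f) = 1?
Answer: -37480/32403 ≈ -1.1567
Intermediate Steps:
t(b) = 4/3 (t(b) = (1 + 1)²/3 = (⅓)*2² = (⅓)*4 = 4/3)
1/((8100 + 1/t(-44))/((-185)² - 43595)) = 1/((8100 + 1/(4/3))/((-185)² - 43595)) = 1/((8100 + ¾)/(34225 - 43595)) = 1/((32403/4)/(-9370)) = 1/((32403/4)*(-1/9370)) = 1/(-32403/37480) = -37480/32403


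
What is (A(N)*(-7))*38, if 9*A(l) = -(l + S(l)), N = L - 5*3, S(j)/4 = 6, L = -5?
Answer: 1064/9 ≈ 118.22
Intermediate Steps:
S(j) = 24 (S(j) = 4*6 = 24)
N = -20 (N = -5 - 5*3 = -5 - 15 = -20)
A(l) = -8/3 - l/9 (A(l) = (-(l + 24))/9 = (-(24 + l))/9 = (-24 - l)/9 = -8/3 - l/9)
(A(N)*(-7))*38 = ((-8/3 - ⅑*(-20))*(-7))*38 = ((-8/3 + 20/9)*(-7))*38 = -4/9*(-7)*38 = (28/9)*38 = 1064/9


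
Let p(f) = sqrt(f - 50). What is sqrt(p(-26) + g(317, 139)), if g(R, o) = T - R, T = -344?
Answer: sqrt(-661 + 2*I*sqrt(19)) ≈ 0.1695 + 25.71*I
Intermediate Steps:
g(R, o) = -344 - R
p(f) = sqrt(-50 + f)
sqrt(p(-26) + g(317, 139)) = sqrt(sqrt(-50 - 26) + (-344 - 1*317)) = sqrt(sqrt(-76) + (-344 - 317)) = sqrt(2*I*sqrt(19) - 661) = sqrt(-661 + 2*I*sqrt(19))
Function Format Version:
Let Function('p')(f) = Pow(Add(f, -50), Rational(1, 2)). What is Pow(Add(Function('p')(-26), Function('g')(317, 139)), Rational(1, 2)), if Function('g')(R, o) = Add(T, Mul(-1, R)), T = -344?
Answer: Pow(Add(-661, Mul(2, I, Pow(19, Rational(1, 2)))), Rational(1, 2)) ≈ Add(0.1695, Mul(25.710, I))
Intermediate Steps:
Function('g')(R, o) = Add(-344, Mul(-1, R))
Function('p')(f) = Pow(Add(-50, f), Rational(1, 2))
Pow(Add(Function('p')(-26), Function('g')(317, 139)), Rational(1, 2)) = Pow(Add(Pow(Add(-50, -26), Rational(1, 2)), Add(-344, Mul(-1, 317))), Rational(1, 2)) = Pow(Add(Pow(-76, Rational(1, 2)), Add(-344, -317)), Rational(1, 2)) = Pow(Add(Mul(2, I, Pow(19, Rational(1, 2))), -661), Rational(1, 2)) = Pow(Add(-661, Mul(2, I, Pow(19, Rational(1, 2)))), Rational(1, 2))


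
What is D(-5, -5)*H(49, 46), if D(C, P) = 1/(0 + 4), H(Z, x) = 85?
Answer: 85/4 ≈ 21.250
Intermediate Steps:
D(C, P) = ¼ (D(C, P) = 1/4 = ¼)
D(-5, -5)*H(49, 46) = (¼)*85 = 85/4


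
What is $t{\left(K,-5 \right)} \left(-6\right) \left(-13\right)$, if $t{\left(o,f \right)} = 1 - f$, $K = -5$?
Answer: $468$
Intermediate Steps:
$t{\left(K,-5 \right)} \left(-6\right) \left(-13\right) = \left(1 - -5\right) \left(-6\right) \left(-13\right) = \left(1 + 5\right) \left(-6\right) \left(-13\right) = 6 \left(-6\right) \left(-13\right) = \left(-36\right) \left(-13\right) = 468$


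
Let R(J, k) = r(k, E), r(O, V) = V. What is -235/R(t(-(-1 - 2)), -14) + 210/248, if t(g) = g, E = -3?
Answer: 29455/372 ≈ 79.180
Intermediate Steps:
R(J, k) = -3
-235/R(t(-(-1 - 2)), -14) + 210/248 = -235/(-3) + 210/248 = -235*(-⅓) + 210*(1/248) = 235/3 + 105/124 = 29455/372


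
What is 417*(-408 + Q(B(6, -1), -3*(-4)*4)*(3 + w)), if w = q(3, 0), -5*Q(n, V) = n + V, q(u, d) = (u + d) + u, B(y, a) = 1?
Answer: -1034577/5 ≈ -2.0692e+5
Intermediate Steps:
q(u, d) = d + 2*u (q(u, d) = (d + u) + u = d + 2*u)
Q(n, V) = -V/5 - n/5 (Q(n, V) = -(n + V)/5 = -(V + n)/5 = -V/5 - n/5)
w = 6 (w = 0 + 2*3 = 0 + 6 = 6)
417*(-408 + Q(B(6, -1), -3*(-4)*4)*(3 + w)) = 417*(-408 + (-(-3*(-4))*4/5 - 1/5*1)*(3 + 6)) = 417*(-408 + (-12*4/5 - 1/5)*9) = 417*(-408 + (-1/5*48 - 1/5)*9) = 417*(-408 + (-48/5 - 1/5)*9) = 417*(-408 - 49/5*9) = 417*(-408 - 441/5) = 417*(-2481/5) = -1034577/5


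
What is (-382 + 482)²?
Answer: 10000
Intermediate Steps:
(-382 + 482)² = 100² = 10000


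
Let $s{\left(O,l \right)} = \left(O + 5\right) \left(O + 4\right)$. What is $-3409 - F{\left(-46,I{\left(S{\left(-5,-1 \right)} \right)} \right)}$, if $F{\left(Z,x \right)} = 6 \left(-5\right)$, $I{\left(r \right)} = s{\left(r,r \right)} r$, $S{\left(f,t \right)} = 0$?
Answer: $-3379$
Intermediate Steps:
$s{\left(O,l \right)} = \left(4 + O\right) \left(5 + O\right)$ ($s{\left(O,l \right)} = \left(5 + O\right) \left(4 + O\right) = \left(4 + O\right) \left(5 + O\right)$)
$I{\left(r \right)} = r \left(20 + r^{2} + 9 r\right)$ ($I{\left(r \right)} = \left(20 + r^{2} + 9 r\right) r = r \left(20 + r^{2} + 9 r\right)$)
$F{\left(Z,x \right)} = -30$
$-3409 - F{\left(-46,I{\left(S{\left(-5,-1 \right)} \right)} \right)} = -3409 - -30 = -3409 + 30 = -3379$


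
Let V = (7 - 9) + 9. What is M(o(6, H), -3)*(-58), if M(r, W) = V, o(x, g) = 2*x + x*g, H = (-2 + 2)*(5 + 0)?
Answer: -406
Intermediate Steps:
H = 0 (H = 0*5 = 0)
o(x, g) = 2*x + g*x
V = 7 (V = -2 + 9 = 7)
M(r, W) = 7
M(o(6, H), -3)*(-58) = 7*(-58) = -406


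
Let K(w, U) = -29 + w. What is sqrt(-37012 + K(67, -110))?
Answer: I*sqrt(36974) ≈ 192.29*I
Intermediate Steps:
sqrt(-37012 + K(67, -110)) = sqrt(-37012 + (-29 + 67)) = sqrt(-37012 + 38) = sqrt(-36974) = I*sqrt(36974)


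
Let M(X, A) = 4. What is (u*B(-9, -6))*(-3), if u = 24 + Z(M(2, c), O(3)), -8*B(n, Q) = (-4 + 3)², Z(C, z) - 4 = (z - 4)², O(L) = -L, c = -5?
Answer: 231/8 ≈ 28.875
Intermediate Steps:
Z(C, z) = 4 + (-4 + z)² (Z(C, z) = 4 + (z - 4)² = 4 + (-4 + z)²)
B(n, Q) = -⅛ (B(n, Q) = -(-4 + 3)²/8 = -⅛*(-1)² = -⅛*1 = -⅛)
u = 77 (u = 24 + (4 + (-4 - 1*3)²) = 24 + (4 + (-4 - 3)²) = 24 + (4 + (-7)²) = 24 + (4 + 49) = 24 + 53 = 77)
(u*B(-9, -6))*(-3) = (77*(-⅛))*(-3) = -77/8*(-3) = 231/8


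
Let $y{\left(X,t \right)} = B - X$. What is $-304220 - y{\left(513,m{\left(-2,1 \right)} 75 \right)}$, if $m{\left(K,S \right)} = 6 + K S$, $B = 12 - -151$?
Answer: $-303870$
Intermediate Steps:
$B = 163$ ($B = 12 + 151 = 163$)
$y{\left(X,t \right)} = 163 - X$
$-304220 - y{\left(513,m{\left(-2,1 \right)} 75 \right)} = -304220 - \left(163 - 513\right) = -304220 - -350 = -304220 + 350 = -303870$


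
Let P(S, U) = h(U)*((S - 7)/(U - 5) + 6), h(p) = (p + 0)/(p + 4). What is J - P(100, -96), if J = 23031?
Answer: 53488701/2323 ≈ 23026.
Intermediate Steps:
h(p) = p/(4 + p)
P(S, U) = U*(6 + (-7 + S)/(-5 + U))/(4 + U) (P(S, U) = (U/(4 + U))*((S - 7)/(U - 5) + 6) = (U/(4 + U))*((-7 + S)/(-5 + U) + 6) = (U/(4 + U))*(6 + (-7 + S)/(-5 + U)) = U*(6 + (-7 + S)/(-5 + U))/(4 + U))
J - P(100, -96) = 23031 - (-96)*(-37 + 100 + 6*(-96))/((-5 - 96)*(4 - 96)) = 23031 - (-96)*(-37 + 100 - 576)/((-101)*(-92)) = 23031 - (-96)*(-1)*(-1)*(-513)/(101*92) = 23031 - 1*12312/2323 = 23031 - 12312/2323 = 53488701/2323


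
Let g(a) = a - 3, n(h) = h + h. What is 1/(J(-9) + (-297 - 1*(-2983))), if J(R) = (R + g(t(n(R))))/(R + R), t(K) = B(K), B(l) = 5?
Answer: 18/48355 ≈ 0.00037225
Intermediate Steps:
n(h) = 2*h
t(K) = 5
g(a) = -3 + a
J(R) = (2 + R)/(2*R) (J(R) = (R + (-3 + 5))/(R + R) = (R + 2)/((2*R)) = (2 + R)*(1/(2*R)) = (2 + R)/(2*R))
1/(J(-9) + (-297 - 1*(-2983))) = 1/((½)*(2 - 9)/(-9) + (-297 - 1*(-2983))) = 1/((½)*(-⅑)*(-7) + (-297 + 2983)) = 1/(7/18 + 2686) = 1/(48355/18) = 18/48355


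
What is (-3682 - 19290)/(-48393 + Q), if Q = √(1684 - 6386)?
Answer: 1111683996/2341887151 + 22972*I*√4702/2341887151 ≈ 0.4747 + 0.00067263*I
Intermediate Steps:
Q = I*√4702 (Q = √(-4702) = I*√4702 ≈ 68.571*I)
(-3682 - 19290)/(-48393 + Q) = (-3682 - 19290)/(-48393 + I*√4702) = -22972/(-48393 + I*√4702)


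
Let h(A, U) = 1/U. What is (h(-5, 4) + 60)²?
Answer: 58081/16 ≈ 3630.1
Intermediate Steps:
(h(-5, 4) + 60)² = (1/4 + 60)² = (¼ + 60)² = (241/4)² = 58081/16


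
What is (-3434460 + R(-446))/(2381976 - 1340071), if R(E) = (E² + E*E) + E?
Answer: -3037074/1041905 ≈ -2.9149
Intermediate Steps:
R(E) = E + 2*E² (R(E) = (E² + E²) + E = 2*E² + E = E + 2*E²)
(-3434460 + R(-446))/(2381976 - 1340071) = (-3434460 - 446*(1 + 2*(-446)))/(2381976 - 1340071) = (-3434460 - 446*(1 - 892))/1041905 = (-3434460 - 446*(-891))*(1/1041905) = (-3434460 + 397386)*(1/1041905) = -3037074*1/1041905 = -3037074/1041905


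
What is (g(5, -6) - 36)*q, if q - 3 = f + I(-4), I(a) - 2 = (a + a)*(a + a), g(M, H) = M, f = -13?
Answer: -1736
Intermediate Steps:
I(a) = 2 + 4*a**2 (I(a) = 2 + (a + a)*(a + a) = 2 + (2*a)*(2*a) = 2 + 4*a**2)
q = 56 (q = 3 + (-13 + (2 + 4*(-4)**2)) = 3 + (-13 + (2 + 4*16)) = 3 + (-13 + (2 + 64)) = 3 + (-13 + 66) = 3 + 53 = 56)
(g(5, -6) - 36)*q = (5 - 36)*56 = -31*56 = -1736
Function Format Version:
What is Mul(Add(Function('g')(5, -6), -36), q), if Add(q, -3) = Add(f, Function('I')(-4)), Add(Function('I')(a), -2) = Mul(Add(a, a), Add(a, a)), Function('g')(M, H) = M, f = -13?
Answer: -1736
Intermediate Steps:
Function('I')(a) = Add(2, Mul(4, Pow(a, 2))) (Function('I')(a) = Add(2, Mul(Add(a, a), Add(a, a))) = Add(2, Mul(Mul(2, a), Mul(2, a))) = Add(2, Mul(4, Pow(a, 2))))
q = 56 (q = Add(3, Add(-13, Add(2, Mul(4, Pow(-4, 2))))) = Add(3, Add(-13, Add(2, Mul(4, 16)))) = Add(3, Add(-13, Add(2, 64))) = Add(3, Add(-13, 66)) = Add(3, 53) = 56)
Mul(Add(Function('g')(5, -6), -36), q) = Mul(Add(5, -36), 56) = Mul(-31, 56) = -1736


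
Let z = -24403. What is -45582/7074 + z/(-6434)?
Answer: -20107961/7585686 ≈ -2.6508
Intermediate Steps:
-45582/7074 + z/(-6434) = -45582/7074 - 24403/(-6434) = -45582*1/7074 - 24403*(-1/6434) = -7597/1179 + 24403/6434 = -20107961/7585686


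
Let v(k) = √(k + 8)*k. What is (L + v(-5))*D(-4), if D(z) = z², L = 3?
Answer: 48 - 80*√3 ≈ -90.564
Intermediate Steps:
v(k) = k*√(8 + k) (v(k) = √(8 + k)*k = k*√(8 + k))
(L + v(-5))*D(-4) = (3 - 5*√(8 - 5))*(-4)² = (3 - 5*√3)*16 = 48 - 80*√3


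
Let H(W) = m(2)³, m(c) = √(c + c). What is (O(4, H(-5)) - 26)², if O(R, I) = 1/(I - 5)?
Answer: 5929/9 ≈ 658.78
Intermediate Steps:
m(c) = √2*√c (m(c) = √(2*c) = √2*√c)
H(W) = 8 (H(W) = (√2*√2)³ = 2³ = 8)
O(R, I) = 1/(-5 + I)
(O(4, H(-5)) - 26)² = (1/(-5 + 8) - 26)² = (1/3 - 26)² = (⅓ - 26)² = (-77/3)² = 5929/9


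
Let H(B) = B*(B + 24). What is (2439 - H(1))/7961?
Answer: 2414/7961 ≈ 0.30323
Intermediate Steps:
H(B) = B*(24 + B)
(2439 - H(1))/7961 = (2439 - (24 + 1))/7961 = (2439 - 25)*(1/7961) = 2414*(1/7961) = 2414/7961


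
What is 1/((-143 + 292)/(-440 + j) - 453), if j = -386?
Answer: -826/374327 ≈ -0.0022066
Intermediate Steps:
1/((-143 + 292)/(-440 + j) - 453) = 1/((-143 + 292)/(-440 - 386) - 453) = 1/(149/(-826) - 453) = 1/(149*(-1/826) - 453) = 1/(-149/826 - 453) = 1/(-374327/826) = -826/374327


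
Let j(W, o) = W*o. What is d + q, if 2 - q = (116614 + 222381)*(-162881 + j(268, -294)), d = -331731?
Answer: 81925606906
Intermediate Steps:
q = 81925938637 (q = 2 - (116614 + 222381)*(-162881 + 268*(-294)) = 2 - 338995*(-162881 - 78792) = 2 - 338995*(-241673) = 2 - 1*(-81925938635) = 2 + 81925938635 = 81925938637)
d + q = -331731 + 81925938637 = 81925606906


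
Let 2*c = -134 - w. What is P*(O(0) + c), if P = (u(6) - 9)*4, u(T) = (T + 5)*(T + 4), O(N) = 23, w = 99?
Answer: -37774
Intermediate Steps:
c = -233/2 (c = (-134 - 1*99)/2 = (-134 - 99)/2 = (½)*(-233) = -233/2 ≈ -116.50)
u(T) = (4 + T)*(5 + T) (u(T) = (5 + T)*(4 + T) = (4 + T)*(5 + T))
P = 404 (P = ((20 + 6² + 9*6) - 9)*4 = ((20 + 36 + 54) - 9)*4 = (110 - 9)*4 = 101*4 = 404)
P*(O(0) + c) = 404*(23 - 233/2) = 404*(-187/2) = -37774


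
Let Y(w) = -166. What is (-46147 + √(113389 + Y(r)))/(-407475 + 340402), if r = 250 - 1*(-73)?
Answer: 46147/67073 - √113223/67073 ≈ 0.68299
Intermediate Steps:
r = 323 (r = 250 + 73 = 323)
(-46147 + √(113389 + Y(r)))/(-407475 + 340402) = (-46147 + √(113389 - 166))/(-407475 + 340402) = (-46147 + √113223)/(-67073) = (-46147 + √113223)*(-1/67073) = 46147/67073 - √113223/67073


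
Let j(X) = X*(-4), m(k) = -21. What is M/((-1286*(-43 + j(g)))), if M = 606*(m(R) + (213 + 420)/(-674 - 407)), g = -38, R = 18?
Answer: 7070202/75764047 ≈ 0.093319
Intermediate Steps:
j(X) = -4*X
M = -14140404/1081 (M = 606*(-21 + (213 + 420)/(-674 - 407)) = 606*(-21 + 633/(-1081)) = 606*(-21 + 633*(-1/1081)) = 606*(-21 - 633/1081) = 606*(-23334/1081) = -14140404/1081 ≈ -13081.)
M/((-1286*(-43 + j(g)))) = -14140404*(-1/(1286*(-43 - 4*(-38))))/1081 = -14140404*(-1/(1286*(-43 + 152)))/1081 = -14140404/(1081*((-1286*109))) = -14140404/1081/(-140174) = -14140404/1081*(-1/140174) = 7070202/75764047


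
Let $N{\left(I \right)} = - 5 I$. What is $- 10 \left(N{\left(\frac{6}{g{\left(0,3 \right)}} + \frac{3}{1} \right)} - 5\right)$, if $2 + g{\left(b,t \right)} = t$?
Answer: $500$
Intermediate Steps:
$g{\left(b,t \right)} = -2 + t$
$- 10 \left(N{\left(\frac{6}{g{\left(0,3 \right)}} + \frac{3}{1} \right)} - 5\right) = - 10 \left(- 5 \left(\frac{6}{-2 + 3} + \frac{3}{1}\right) - 5\right) = - 10 \left(- 5 \left(\frac{6}{1} + 3 \cdot 1\right) - 5\right) = - 10 \left(- 5 \left(6 \cdot 1 + 3\right) - 5\right) = - 10 \left(- 5 \left(6 + 3\right) - 5\right) = - 10 \left(\left(-5\right) 9 - 5\right) = - 10 \left(-45 - 5\right) = \left(-10\right) \left(-50\right) = 500$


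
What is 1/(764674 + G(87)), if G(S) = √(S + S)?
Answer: 382337/292363163051 - √174/584726326102 ≈ 1.3077e-6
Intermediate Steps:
G(S) = √2*√S (G(S) = √(2*S) = √2*√S)
1/(764674 + G(87)) = 1/(764674 + √2*√87) = 1/(764674 + √174)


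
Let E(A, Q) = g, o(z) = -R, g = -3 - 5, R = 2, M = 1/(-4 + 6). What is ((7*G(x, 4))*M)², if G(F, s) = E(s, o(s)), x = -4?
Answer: 784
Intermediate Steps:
M = ½ (M = 1/2 = ½ ≈ 0.50000)
g = -8
o(z) = -2 (o(z) = -1*2 = -2)
E(A, Q) = -8
G(F, s) = -8
((7*G(x, 4))*M)² = ((7*(-8))*(½))² = (-56*½)² = (-28)² = 784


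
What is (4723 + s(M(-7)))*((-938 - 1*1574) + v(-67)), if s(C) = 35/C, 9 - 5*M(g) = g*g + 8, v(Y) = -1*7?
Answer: -570626551/48 ≈ -1.1888e+7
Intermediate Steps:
v(Y) = -7
M(g) = 1/5 - g**2/5 (M(g) = 9/5 - (g*g + 8)/5 = 9/5 - (g**2 + 8)/5 = 9/5 - (8 + g**2)/5 = 9/5 + (-8/5 - g**2/5) = 1/5 - g**2/5)
(4723 + s(M(-7)))*((-938 - 1*1574) + v(-67)) = (4723 + 35/(1/5 - 1/5*(-7)**2))*((-938 - 1*1574) - 7) = (4723 + 35/(1/5 - 1/5*49))*((-938 - 1574) - 7) = (4723 + 35/(1/5 - 49/5))*(-2512 - 7) = (4723 + 35/(-48/5))*(-2519) = (4723 + 35*(-5/48))*(-2519) = (4723 - 175/48)*(-2519) = (226529/48)*(-2519) = -570626551/48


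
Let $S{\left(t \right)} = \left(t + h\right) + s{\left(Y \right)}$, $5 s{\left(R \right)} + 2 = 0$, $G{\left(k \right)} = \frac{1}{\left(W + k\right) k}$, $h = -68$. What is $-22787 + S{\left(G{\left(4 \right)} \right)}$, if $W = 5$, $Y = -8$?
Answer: $- \frac{4113967}{180} \approx -22855.0$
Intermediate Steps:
$G{\left(k \right)} = \frac{1}{k \left(5 + k\right)}$ ($G{\left(k \right)} = \frac{1}{\left(5 + k\right) k} = \frac{1}{k \left(5 + k\right)}$)
$s{\left(R \right)} = - \frac{2}{5}$ ($s{\left(R \right)} = - \frac{2}{5} + \frac{1}{5} \cdot 0 = - \frac{2}{5} + 0 = - \frac{2}{5}$)
$S{\left(t \right)} = - \frac{342}{5} + t$ ($S{\left(t \right)} = \left(t - 68\right) - \frac{2}{5} = \left(-68 + t\right) - \frac{2}{5} = - \frac{342}{5} + t$)
$-22787 + S{\left(G{\left(4 \right)} \right)} = -22787 - \left(\frac{342}{5} - \frac{1}{4 \left(5 + 4\right)}\right) = -22787 - \left(\frac{342}{5} - \frac{1}{4 \cdot 9}\right) = -22787 + \left(- \frac{342}{5} + \frac{1}{4} \cdot \frac{1}{9}\right) = -22787 + \left(- \frac{342}{5} + \frac{1}{36}\right) = -22787 - \frac{12307}{180} = - \frac{4113967}{180}$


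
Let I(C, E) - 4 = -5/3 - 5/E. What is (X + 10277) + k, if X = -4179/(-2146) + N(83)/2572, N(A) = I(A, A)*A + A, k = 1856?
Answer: 100469355721/8279268 ≈ 12135.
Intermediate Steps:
I(C, E) = 7/3 - 5/E (I(C, E) = 4 + (-5/3 - 5/E) = 7/3 - 5/E)
N(A) = A + A*(7/3 - 5/A) (N(A) = (7/3 - 5/A)*A + A = A*(7/3 - 5/A) + A = A + A*(7/3 - 5/A))
X = 16997077/8279268 (X = -4179/(-2146) + (-5 + (10/3)*83)/2572 = -4179*(-1/2146) + (-5 + 830/3)*(1/2572) = 4179/2146 + (815/3)*(1/2572) = 4179/2146 + 815/7716 = 16997077/8279268 ≈ 2.0530)
(X + 10277) + k = (16997077/8279268 + 10277) + 1856 = 85103034313/8279268 + 1856 = 100469355721/8279268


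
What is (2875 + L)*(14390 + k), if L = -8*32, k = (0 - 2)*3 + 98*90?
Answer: 60771276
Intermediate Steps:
k = 8814 (k = -2*3 + 8820 = -6 + 8820 = 8814)
L = -256
(2875 + L)*(14390 + k) = (2875 - 256)*(14390 + 8814) = 2619*23204 = 60771276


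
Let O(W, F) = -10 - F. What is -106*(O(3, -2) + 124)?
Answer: -12296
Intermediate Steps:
-106*(O(3, -2) + 124) = -106*((-10 - 1*(-2)) + 124) = -106*((-10 + 2) + 124) = -106*(-8 + 124) = -106*116 = -12296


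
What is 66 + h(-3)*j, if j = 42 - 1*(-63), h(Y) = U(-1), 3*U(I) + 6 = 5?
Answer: 31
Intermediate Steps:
U(I) = -⅓ (U(I) = -2 + (⅓)*5 = -2 + 5/3 = -⅓)
h(Y) = -⅓
j = 105 (j = 42 + 63 = 105)
66 + h(-3)*j = 66 - ⅓*105 = 66 - 35 = 31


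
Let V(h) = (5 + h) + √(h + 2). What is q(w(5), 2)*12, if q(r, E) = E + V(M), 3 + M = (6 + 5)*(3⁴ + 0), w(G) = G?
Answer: 10740 + 12*√890 ≈ 11098.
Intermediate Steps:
M = 888 (M = -3 + (6 + 5)*(3⁴ + 0) = -3 + 11*(81 + 0) = -3 + 11*81 = -3 + 891 = 888)
V(h) = 5 + h + √(2 + h) (V(h) = (5 + h) + √(2 + h) = 5 + h + √(2 + h))
q(r, E) = 893 + E + √890 (q(r, E) = E + (5 + 888 + √(2 + 888)) = E + (5 + 888 + √890) = E + (893 + √890) = 893 + E + √890)
q(w(5), 2)*12 = (893 + 2 + √890)*12 = (895 + √890)*12 = 10740 + 12*√890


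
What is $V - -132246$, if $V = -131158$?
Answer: $1088$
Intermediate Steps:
$V - -132246 = -131158 - -132246 = -131158 + 132246 = 1088$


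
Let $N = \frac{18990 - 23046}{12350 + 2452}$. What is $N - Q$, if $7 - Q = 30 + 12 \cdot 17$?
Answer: $\frac{559333}{2467} \approx 226.73$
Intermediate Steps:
$Q = -227$ ($Q = 7 - \left(30 + 12 \cdot 17\right) = 7 - \left(30 + 204\right) = 7 - 234 = -227$)
$N = - \frac{676}{2467}$ ($N = - \frac{4056}{14802} = \left(-4056\right) \frac{1}{14802} = - \frac{676}{2467} \approx -0.27402$)
$N - Q = - \frac{676}{2467} - -227 = - \frac{676}{2467} + 227 = \frac{559333}{2467}$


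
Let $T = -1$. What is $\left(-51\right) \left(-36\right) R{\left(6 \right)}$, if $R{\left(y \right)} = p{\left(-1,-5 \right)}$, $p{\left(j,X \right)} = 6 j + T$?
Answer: $-12852$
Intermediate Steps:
$p{\left(j,X \right)} = -1 + 6 j$ ($p{\left(j,X \right)} = 6 j - 1 = -1 + 6 j$)
$R{\left(y \right)} = -7$ ($R{\left(y \right)} = -1 + 6 \left(-1\right) = -1 - 6 = -7$)
$\left(-51\right) \left(-36\right) R{\left(6 \right)} = \left(-51\right) \left(-36\right) \left(-7\right) = 1836 \left(-7\right) = -12852$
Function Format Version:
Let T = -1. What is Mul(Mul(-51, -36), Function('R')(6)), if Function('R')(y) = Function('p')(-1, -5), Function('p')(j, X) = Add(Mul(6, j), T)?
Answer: -12852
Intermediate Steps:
Function('p')(j, X) = Add(-1, Mul(6, j)) (Function('p')(j, X) = Add(Mul(6, j), -1) = Add(-1, Mul(6, j)))
Function('R')(y) = -7 (Function('R')(y) = Add(-1, Mul(6, -1)) = Add(-1, -6) = -7)
Mul(Mul(-51, -36), Function('R')(6)) = Mul(Mul(-51, -36), -7) = Mul(1836, -7) = -12852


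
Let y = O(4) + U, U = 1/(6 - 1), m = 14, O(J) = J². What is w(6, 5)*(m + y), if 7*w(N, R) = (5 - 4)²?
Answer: 151/35 ≈ 4.3143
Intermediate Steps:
w(N, R) = ⅐ (w(N, R) = (5 - 4)²/7 = (⅐)*1² = (⅐)*1 = ⅐)
U = ⅕ (U = 1/5 = ⅕ ≈ 0.20000)
y = 81/5 (y = 4² + ⅕ = 16 + ⅕ = 81/5 ≈ 16.200)
w(6, 5)*(m + y) = (14 + 81/5)/7 = (⅐)*(151/5) = 151/35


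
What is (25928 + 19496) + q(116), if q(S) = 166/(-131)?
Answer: 5950378/131 ≈ 45423.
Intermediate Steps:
q(S) = -166/131 (q(S) = 166*(-1/131) = -166/131)
(25928 + 19496) + q(116) = (25928 + 19496) - 166/131 = 45424 - 166/131 = 5950378/131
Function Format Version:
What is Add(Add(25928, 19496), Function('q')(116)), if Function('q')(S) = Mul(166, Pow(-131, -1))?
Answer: Rational(5950378, 131) ≈ 45423.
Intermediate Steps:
Function('q')(S) = Rational(-166, 131) (Function('q')(S) = Mul(166, Rational(-1, 131)) = Rational(-166, 131))
Add(Add(25928, 19496), Function('q')(116)) = Add(Add(25928, 19496), Rational(-166, 131)) = Add(45424, Rational(-166, 131)) = Rational(5950378, 131)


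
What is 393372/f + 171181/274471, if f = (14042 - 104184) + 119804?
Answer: 56523388517/4070679401 ≈ 13.885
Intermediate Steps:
f = 29662 (f = -90142 + 119804 = 29662)
393372/f + 171181/274471 = 393372/29662 + 171181/274471 = 393372*(1/29662) + 171181*(1/274471) = 196686/14831 + 171181/274471 = 56523388517/4070679401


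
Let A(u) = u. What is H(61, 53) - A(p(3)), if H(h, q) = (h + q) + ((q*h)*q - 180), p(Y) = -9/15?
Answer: 856418/5 ≈ 1.7128e+5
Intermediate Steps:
p(Y) = -3/5 (p(Y) = -9*1/15 = -3/5)
H(h, q) = -180 + h + q + h*q**2 (H(h, q) = (h + q) + ((h*q)*q - 180) = (h + q) + (h*q**2 - 180) = (h + q) + (-180 + h*q**2) = -180 + h + q + h*q**2)
H(61, 53) - A(p(3)) = (-180 + 61 + 53 + 61*53**2) - 1*(-3/5) = (-180 + 61 + 53 + 61*2809) + 3/5 = (-180 + 61 + 53 + 171349) + 3/5 = 171283 + 3/5 = 856418/5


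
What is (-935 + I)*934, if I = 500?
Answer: -406290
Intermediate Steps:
(-935 + I)*934 = (-935 + 500)*934 = -435*934 = -406290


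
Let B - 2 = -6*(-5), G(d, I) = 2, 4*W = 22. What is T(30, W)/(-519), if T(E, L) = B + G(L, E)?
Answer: -34/519 ≈ -0.065511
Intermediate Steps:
W = 11/2 (W = (¼)*22 = 11/2 ≈ 5.5000)
B = 32 (B = 2 - 6*(-5) = 2 + 30 = 32)
T(E, L) = 34 (T(E, L) = 32 + 2 = 34)
T(30, W)/(-519) = 34/(-519) = 34*(-1/519) = -34/519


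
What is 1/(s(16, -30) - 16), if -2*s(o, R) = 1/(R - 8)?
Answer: -76/1215 ≈ -0.062551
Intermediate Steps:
s(o, R) = -1/(2*(-8 + R)) (s(o, R) = -1/(2*(R - 8)) = -1/(2*(-8 + R)))
1/(s(16, -30) - 16) = 1/(-1/(-16 + 2*(-30)) - 16) = 1/(-1/(-16 - 60) - 16) = 1/(-1/(-76) - 16) = 1/(-1*(-1/76) - 16) = 1/(1/76 - 16) = 1/(-1215/76) = -76/1215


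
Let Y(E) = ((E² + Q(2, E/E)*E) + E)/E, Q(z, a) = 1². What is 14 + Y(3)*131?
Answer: 669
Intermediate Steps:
Q(z, a) = 1
Y(E) = (E² + 2*E)/E (Y(E) = ((E² + 1*E) + E)/E = ((E² + E) + E)/E = ((E + E²) + E)/E = (E² + 2*E)/E)
14 + Y(3)*131 = 14 + (2 + 3)*131 = 14 + 5*131 = 14 + 655 = 669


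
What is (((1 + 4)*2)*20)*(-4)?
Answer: -800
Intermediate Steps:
(((1 + 4)*2)*20)*(-4) = ((5*2)*20)*(-4) = (10*20)*(-4) = 200*(-4) = -800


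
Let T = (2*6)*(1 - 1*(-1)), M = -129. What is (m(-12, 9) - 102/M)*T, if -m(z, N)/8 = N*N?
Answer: -667920/43 ≈ -15533.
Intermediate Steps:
m(z, N) = -8*N² (m(z, N) = -8*N*N = -8*N²)
T = 24 (T = 12*(1 + 1) = 12*2 = 24)
(m(-12, 9) - 102/M)*T = (-8*9² - 102/(-129))*24 = (-8*81 - 102*(-1/129))*24 = (-648 + 34/43)*24 = -27830/43*24 = -667920/43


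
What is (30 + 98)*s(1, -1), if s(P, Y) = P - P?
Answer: 0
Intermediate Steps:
s(P, Y) = 0
(30 + 98)*s(1, -1) = (30 + 98)*0 = 128*0 = 0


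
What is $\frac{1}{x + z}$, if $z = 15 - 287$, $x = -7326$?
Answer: $- \frac{1}{7598} \approx -0.00013161$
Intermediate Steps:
$z = -272$ ($z = 15 - 287 = -272$)
$\frac{1}{x + z} = \frac{1}{-7326 - 272} = \frac{1}{-7598} = - \frac{1}{7598}$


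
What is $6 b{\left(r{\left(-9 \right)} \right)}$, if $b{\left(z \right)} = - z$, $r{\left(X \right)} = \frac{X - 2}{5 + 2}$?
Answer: $\frac{66}{7} \approx 9.4286$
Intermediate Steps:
$r{\left(X \right)} = - \frac{2}{7} + \frac{X}{7}$ ($r{\left(X \right)} = \frac{-2 + X}{7} = \left(-2 + X\right) \frac{1}{7} = - \frac{2}{7} + \frac{X}{7}$)
$6 b{\left(r{\left(-9 \right)} \right)} = 6 \left(- (- \frac{2}{7} + \frac{1}{7} \left(-9\right))\right) = 6 \left(- (- \frac{2}{7} - \frac{9}{7})\right) = 6 \left(\left(-1\right) \left(- \frac{11}{7}\right)\right) = 6 \cdot \frac{11}{7} = \frac{66}{7}$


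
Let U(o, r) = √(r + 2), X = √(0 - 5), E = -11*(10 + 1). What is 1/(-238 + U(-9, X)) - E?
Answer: 121 - 1/(238 - √(2 + I*√5)) ≈ 121.0 - 1.2651e-5*I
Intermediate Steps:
E = -121 (E = -11*11 = -121)
X = I*√5 (X = √(-5) = I*√5 ≈ 2.2361*I)
U(o, r) = √(2 + r)
1/(-238 + U(-9, X)) - E = 1/(-238 + √(2 + I*√5)) - 1*(-121) = 1/(-238 + √(2 + I*√5)) + 121 = 121 + 1/(-238 + √(2 + I*√5))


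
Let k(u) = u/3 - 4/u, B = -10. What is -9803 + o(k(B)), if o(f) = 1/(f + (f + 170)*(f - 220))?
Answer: -82156237597/8380724 ≈ -9803.0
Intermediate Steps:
k(u) = -4/u + u/3 (k(u) = u*(⅓) - 4/u = u/3 - 4/u = -4/u + u/3)
o(f) = 1/(f + (-220 + f)*(170 + f)) (o(f) = 1/(f + (170 + f)*(-220 + f)) = 1/(f + (-220 + f)*(170 + f)))
-9803 + o(k(B)) = -9803 + 1/(-37400 + (-4/(-10) + (⅓)*(-10))² - 49*(-4/(-10) + (⅓)*(-10))) = -9803 + 1/(-37400 + (-4*(-⅒) - 10/3)² - 49*(-4*(-⅒) - 10/3)) = -9803 + 1/(-37400 + (⅖ - 10/3)² - 49*(⅖ - 10/3)) = -9803 + 1/(-37400 + (-44/15)² - 49*(-44/15)) = -9803 + 1/(-37400 + 1936/225 + 2156/15) = -9803 + 1/(-8380724/225) = -9803 - 225/8380724 = -82156237597/8380724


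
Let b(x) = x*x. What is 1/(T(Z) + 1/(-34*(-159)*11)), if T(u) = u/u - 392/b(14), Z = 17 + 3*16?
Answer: -59466/59465 ≈ -1.0000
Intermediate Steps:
b(x) = x²
Z = 65 (Z = 17 + 48 = 65)
T(u) = -1 (T(u) = u/u - 392/(14²) = 1 - 392/196 = 1 - 392*1/196 = 1 - 2 = -1)
1/(T(Z) + 1/(-34*(-159)*11)) = 1/(-1 + 1/(-34*(-159)*11)) = 1/(-1 + 1/(5406*11)) = 1/(-1 + 1/59466) = 1/(-59465/59466) = -59466/59465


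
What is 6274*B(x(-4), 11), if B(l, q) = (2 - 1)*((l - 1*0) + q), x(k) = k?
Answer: 43918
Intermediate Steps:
B(l, q) = l + q (B(l, q) = 1*((l + 0) + q) = 1*(l + q) = l + q)
6274*B(x(-4), 11) = 6274*(-4 + 11) = 6274*7 = 43918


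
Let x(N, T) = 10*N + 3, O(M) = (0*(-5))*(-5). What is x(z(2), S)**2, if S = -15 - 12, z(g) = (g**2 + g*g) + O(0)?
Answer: 6889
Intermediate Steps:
O(M) = 0 (O(M) = 0*(-5) = 0)
z(g) = 2*g**2 (z(g) = (g**2 + g*g) + 0 = (g**2 + g**2) + 0 = 2*g**2 + 0 = 2*g**2)
S = -27
x(N, T) = 3 + 10*N
x(z(2), S)**2 = (3 + 10*(2*2**2))**2 = (3 + 10*(2*4))**2 = (3 + 10*8)**2 = (3 + 80)**2 = 83**2 = 6889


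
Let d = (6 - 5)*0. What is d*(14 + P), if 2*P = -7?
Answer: 0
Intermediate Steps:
P = -7/2 (P = (1/2)*(-7) = -7/2 ≈ -3.5000)
d = 0 (d = 1*0 = 0)
d*(14 + P) = 0*(14 - 7/2) = 0*(21/2) = 0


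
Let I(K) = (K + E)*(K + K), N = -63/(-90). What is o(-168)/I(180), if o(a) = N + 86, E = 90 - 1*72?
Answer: 289/237600 ≈ 0.0012163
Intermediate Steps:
N = 7/10 (N = -63*(-1/90) = 7/10 ≈ 0.70000)
E = 18 (E = 90 - 72 = 18)
o(a) = 867/10 (o(a) = 7/10 + 86 = 867/10)
I(K) = 2*K*(18 + K) (I(K) = (K + 18)*(K + K) = (18 + K)*(2*K) = 2*K*(18 + K))
o(-168)/I(180) = 867/(10*((2*180*(18 + 180)))) = 867/(10*((2*180*198))) = (867/10)/71280 = (867/10)*(1/71280) = 289/237600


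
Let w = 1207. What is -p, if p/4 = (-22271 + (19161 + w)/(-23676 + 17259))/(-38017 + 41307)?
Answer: 57173350/2111193 ≈ 27.081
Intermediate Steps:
p = -57173350/2111193 (p = 4*((-22271 + (19161 + 1207)/(-23676 + 17259))/(-38017 + 41307)) = 4*((-22271 + 20368/(-6417))/3290) = 4*((-22271 + 20368*(-1/6417))*(1/3290)) = 4*((-22271 - 20368/6417)*(1/3290)) = 4*(-142933375/6417*1/3290) = 4*(-28586675/4222386) = -57173350/2111193 ≈ -27.081)
-p = -1*(-57173350/2111193) = 57173350/2111193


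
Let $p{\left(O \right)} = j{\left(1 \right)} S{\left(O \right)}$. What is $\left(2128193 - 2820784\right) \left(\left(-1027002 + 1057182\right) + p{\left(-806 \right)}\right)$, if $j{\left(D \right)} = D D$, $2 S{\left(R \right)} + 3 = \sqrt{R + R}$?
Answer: $- \frac{41802714987}{2} - 692591 i \sqrt{403} \approx -2.0901 \cdot 10^{10} - 1.3904 \cdot 10^{7} i$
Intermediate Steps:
$S{\left(R \right)} = - \frac{3}{2} + \frac{\sqrt{2} \sqrt{R}}{2}$ ($S{\left(R \right)} = - \frac{3}{2} + \frac{\sqrt{R + R}}{2} = - \frac{3}{2} + \frac{\sqrt{2 R}}{2} = - \frac{3}{2} + \frac{\sqrt{2} \sqrt{R}}{2}$)
$j{\left(D \right)} = D^{2}$
$p{\left(O \right)} = - \frac{3}{2} + \frac{\sqrt{2} \sqrt{O}}{2}$ ($p{\left(O \right)} = 1^{2} \left(- \frac{3}{2} + \frac{\sqrt{2} \sqrt{O}}{2}\right) = 1 \left(- \frac{3}{2} + \frac{\sqrt{2} \sqrt{O}}{2}\right) = - \frac{3}{2} + \frac{\sqrt{2} \sqrt{O}}{2}$)
$\left(2128193 - 2820784\right) \left(\left(-1027002 + 1057182\right) + p{\left(-806 \right)}\right) = \left(2128193 - 2820784\right) \left(\left(-1027002 + 1057182\right) - \left(\frac{3}{2} - \frac{\sqrt{2} \sqrt{-806}}{2}\right)\right) = - 692591 \left(30180 - \left(\frac{3}{2} - \frac{\sqrt{2} i \sqrt{806}}{2}\right)\right) = - 692591 \left(30180 - \left(\frac{3}{2} - i \sqrt{403}\right)\right) = - 692591 \left(\frac{60357}{2} + i \sqrt{403}\right) = - \frac{41802714987}{2} - 692591 i \sqrt{403}$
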